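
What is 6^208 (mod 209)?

158

6^1 ≡ 6 (mod 209)
6^2 ≡ 6^2 = 36 ≡ 36 (mod 209)
6^4 ≡ 36^2 = 1296 ≡ 42 (mod 209)
6^8 ≡ 42^2 = 1764 ≡ 92 (mod 209)
6^16 ≡ 92^2 = 8464 ≡ 104 (mod 209)
6^32 ≡ 104^2 = 10816 ≡ 157 (mod 209)
6^64 ≡ 157^2 = 24649 ≡ 196 (mod 209)
6^128 ≡ 196^2 = 38416 ≡ 169 (mod 209)
208 = 128 + 64 + 16 in binary powers of 2.
So 6^208 ≡ 169 · 196 · 104 ≡ 158 (mod 209).
Since 158 ≠ 1, base 6 is a Fermat witness: 209 is composite.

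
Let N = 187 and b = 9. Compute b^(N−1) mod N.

9^1 ≡ 9 (mod 187)
9^2 ≡ 9^2 = 81 ≡ 81 (mod 187)
9^4 ≡ 81^2 = 6561 ≡ 16 (mod 187)
9^8 ≡ 16^2 = 256 ≡ 69 (mod 187)
9^16 ≡ 69^2 = 4761 ≡ 86 (mod 187)
9^32 ≡ 86^2 = 7396 ≡ 103 (mod 187)
9^64 ≡ 103^2 = 10609 ≡ 137 (mod 187)
9^128 ≡ 137^2 = 18769 ≡ 69 (mod 187)
186 = 128 + 32 + 16 + 8 + 2 in binary powers of 2.
So 9^186 ≡ 69 · 103 · 86 · 69 · 81 ≡ 64 (mod 187).
Since 64 ≠ 1, base 9 is a Fermat witness: 187 is composite.

64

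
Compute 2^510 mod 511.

64

2^1 ≡ 2 (mod 511)
2^2 ≡ 2^2 = 4 ≡ 4 (mod 511)
2^4 ≡ 4^2 = 16 ≡ 16 (mod 511)
2^8 ≡ 16^2 = 256 ≡ 256 (mod 511)
2^16 ≡ 256^2 = 65536 ≡ 128 (mod 511)
2^32 ≡ 128^2 = 16384 ≡ 32 (mod 511)
2^64 ≡ 32^2 = 1024 ≡ 2 (mod 511)
2^128 ≡ 2^2 = 4 ≡ 4 (mod 511)
2^256 ≡ 4^2 = 16 ≡ 16 (mod 511)
510 = 256 + 128 + 64 + 32 + 16 + 8 + 4 + 2 in binary powers of 2.
So 2^510 ≡ 16 · 4 · 2 · 32 · 128 · 256 · 16 · 4 ≡ 64 (mod 511).
Since 64 ≠ 1, base 2 is a Fermat witness: 511 is composite.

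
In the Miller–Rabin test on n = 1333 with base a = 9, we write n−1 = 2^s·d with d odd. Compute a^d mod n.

1333 − 1 = 1332 = 2^2 · 333, so d = 333.
9^1 ≡ 9 (mod 1333)
9^2 ≡ 9^2 = 81 ≡ 81 (mod 1333)
9^4 ≡ 81^2 = 6561 ≡ 1229 (mod 1333)
9^8 ≡ 1229^2 = 1510441 ≡ 152 (mod 1333)
9^16 ≡ 152^2 = 23104 ≡ 443 (mod 1333)
9^32 ≡ 443^2 = 196249 ≡ 298 (mod 1333)
9^64 ≡ 298^2 = 88804 ≡ 826 (mod 1333)
9^128 ≡ 826^2 = 682276 ≡ 1113 (mod 1333)
9^256 ≡ 1113^2 = 1238769 ≡ 412 (mod 1333)
333 = 256 + 64 + 8 + 4 + 1 in binary powers of 2.
So 9^333 ≡ 412 · 826 · 152 · 1229 · 9 ≡ 1225 (mod 1333).
Squaring chain: 1225 → 1000; never reaches −1, so base 9 is a Miller–Rabin witness that 1333 is composite.

1225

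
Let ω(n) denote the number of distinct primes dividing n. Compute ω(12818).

4

12818 = 2 · 6409
6409 = 13 · 493
493 = 17 · 29
12818 = 2 · 13 · 17 · 29, which has 4 distinct prime factors.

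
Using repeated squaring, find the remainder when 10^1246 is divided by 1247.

10^1 ≡ 10 (mod 1247)
10^2 ≡ 10^2 = 100 ≡ 100 (mod 1247)
10^4 ≡ 100^2 = 10000 ≡ 24 (mod 1247)
10^8 ≡ 24^2 = 576 ≡ 576 (mod 1247)
10^16 ≡ 576^2 = 331776 ≡ 74 (mod 1247)
10^32 ≡ 74^2 = 5476 ≡ 488 (mod 1247)
10^64 ≡ 488^2 = 238144 ≡ 1214 (mod 1247)
10^128 ≡ 1214^2 = 1473796 ≡ 1089 (mod 1247)
10^256 ≡ 1089^2 = 1185921 ≡ 24 (mod 1247)
10^512 ≡ 24^2 = 576 ≡ 576 (mod 1247)
10^1024 ≡ 576^2 = 331776 ≡ 74 (mod 1247)
1246 = 1024 + 128 + 64 + 16 + 8 + 4 + 2 in binary powers of 2.
So 10^1246 ≡ 74 · 1089 · 1214 · 74 · 576 · 24 · 100 ≡ 608 (mod 1247).
Since 608 ≠ 1, base 10 is a Fermat witness: 1247 is composite.

608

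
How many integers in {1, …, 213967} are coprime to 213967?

194400

Factor: 213967 = 13 · 109 · 151.
φ(213967) = (13−1) · (109−1) · (151−1) = 12 · 108 · 150 = 194400.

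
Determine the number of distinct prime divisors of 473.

2

473 = 11 · 43
473 = 11 · 43, which has 2 distinct prime factors.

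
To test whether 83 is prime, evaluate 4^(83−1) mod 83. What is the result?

1

4^1 ≡ 4 (mod 83)
4^2 ≡ 4^2 = 16 ≡ 16 (mod 83)
4^4 ≡ 16^2 = 256 ≡ 7 (mod 83)
4^8 ≡ 7^2 = 49 ≡ 49 (mod 83)
4^16 ≡ 49^2 = 2401 ≡ 77 (mod 83)
4^32 ≡ 77^2 = 5929 ≡ 36 (mod 83)
4^64 ≡ 36^2 = 1296 ≡ 51 (mod 83)
82 = 64 + 16 + 2 in binary powers of 2.
So 4^82 ≡ 51 · 77 · 16 ≡ 1 (mod 83).
Since the result is 1, base 4 gives no evidence that 83 is composite.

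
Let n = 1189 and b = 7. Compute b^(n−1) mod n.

7^1 ≡ 7 (mod 1189)
7^2 ≡ 7^2 = 49 ≡ 49 (mod 1189)
7^4 ≡ 49^2 = 2401 ≡ 23 (mod 1189)
7^8 ≡ 23^2 = 529 ≡ 529 (mod 1189)
7^16 ≡ 529^2 = 279841 ≡ 426 (mod 1189)
7^32 ≡ 426^2 = 181476 ≡ 748 (mod 1189)
7^64 ≡ 748^2 = 559504 ≡ 674 (mod 1189)
7^128 ≡ 674^2 = 454276 ≡ 78 (mod 1189)
7^256 ≡ 78^2 = 6084 ≡ 139 (mod 1189)
7^512 ≡ 139^2 = 19321 ≡ 297 (mod 1189)
7^1024 ≡ 297^2 = 88209 ≡ 223 (mod 1189)
1188 = 1024 + 128 + 32 + 4 in binary powers of 2.
So 7^1188 ≡ 223 · 78 · 748 · 23 ≡ 45 (mod 1189).
Since 45 ≠ 1, base 7 is a Fermat witness: 1189 is composite.

45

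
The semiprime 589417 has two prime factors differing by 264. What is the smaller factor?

647

Since p = q + 264, we have 589417 = q(q + 264), so q² + 264q − 589417 = 0.
Discriminant: 264² + 4·589417 = 69696 + 2357668 = 2427364; √2427364 = 1558.
q = (−264 + 1558)/2 = 647, and p = q + 264 = 911.
Check: 647 · 911 = 589417.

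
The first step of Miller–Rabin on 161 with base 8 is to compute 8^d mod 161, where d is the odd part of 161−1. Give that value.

161 − 1 = 160 = 2^5 · 5, so d = 5.
8^1 ≡ 8 (mod 161)
8^2 ≡ 8^2 = 64 ≡ 64 (mod 161)
8^4 ≡ 64^2 = 4096 ≡ 71 (mod 161)
5 = 4 + 1 in binary powers of 2.
So 8^5 ≡ 71 · 8 ≡ 85 (mod 161).
Squaring chain: 85 → 141 → 78 → 127 → 29; never reaches −1, so base 8 is a Miller–Rabin witness that 161 is composite.

85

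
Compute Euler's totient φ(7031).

6864

Factor: 7031 = 79 · 89.
φ(7031) = (79−1) · (89−1) = 78 · 88 = 6864.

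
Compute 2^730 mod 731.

2^1 ≡ 2 (mod 731)
2^2 ≡ 2^2 = 4 ≡ 4 (mod 731)
2^4 ≡ 4^2 = 16 ≡ 16 (mod 731)
2^8 ≡ 16^2 = 256 ≡ 256 (mod 731)
2^16 ≡ 256^2 = 65536 ≡ 477 (mod 731)
2^32 ≡ 477^2 = 227529 ≡ 188 (mod 731)
2^64 ≡ 188^2 = 35344 ≡ 256 (mod 731)
2^128 ≡ 256^2 = 65536 ≡ 477 (mod 731)
2^256 ≡ 477^2 = 227529 ≡ 188 (mod 731)
2^512 ≡ 188^2 = 35344 ≡ 256 (mod 731)
730 = 512 + 128 + 64 + 16 + 8 + 2 in binary powers of 2.
So 2^730 ≡ 256 · 477 · 256 · 477 · 256 · 4 ≡ 4 (mod 731).
Since 4 ≠ 1, base 2 is a Fermat witness: 731 is composite.

4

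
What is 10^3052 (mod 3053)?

10^1 ≡ 10 (mod 3053)
10^2 ≡ 10^2 = 100 ≡ 100 (mod 3053)
10^4 ≡ 100^2 = 10000 ≡ 841 (mod 3053)
10^8 ≡ 841^2 = 707281 ≡ 2038 (mod 3053)
10^16 ≡ 2038^2 = 4153444 ≡ 1364 (mod 3053)
10^32 ≡ 1364^2 = 1860496 ≡ 1219 (mod 3053)
10^64 ≡ 1219^2 = 1485961 ≡ 2203 (mod 3053)
10^128 ≡ 2203^2 = 4853209 ≡ 1992 (mod 3053)
10^256 ≡ 1992^2 = 3968064 ≡ 2217 (mod 3053)
10^512 ≡ 2217^2 = 4915089 ≡ 2812 (mod 3053)
10^1024 ≡ 2812^2 = 7907344 ≡ 74 (mod 3053)
10^2048 ≡ 74^2 = 5476 ≡ 2423 (mod 3053)
3052 = 2048 + 512 + 256 + 128 + 64 + 32 + 8 + 4 in binary powers of 2.
So 10^3052 ≡ 2423 · 2812 · 2217 · 1992 · 2203 · 1219 · 2038 · 841 ≡ 1425 (mod 3053).
Since 1425 ≠ 1, base 10 is a Fermat witness: 3053 is composite.

1425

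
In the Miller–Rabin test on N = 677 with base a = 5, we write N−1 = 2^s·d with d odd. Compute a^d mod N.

26

677 − 1 = 676 = 2^2 · 169, so d = 169.
5^1 ≡ 5 (mod 677)
5^2 ≡ 5^2 = 25 ≡ 25 (mod 677)
5^4 ≡ 25^2 = 625 ≡ 625 (mod 677)
5^8 ≡ 625^2 = 390625 ≡ 673 (mod 677)
5^16 ≡ 673^2 = 452929 ≡ 16 (mod 677)
5^32 ≡ 16^2 = 256 ≡ 256 (mod 677)
5^64 ≡ 256^2 = 65536 ≡ 544 (mod 677)
5^128 ≡ 544^2 = 295936 ≡ 87 (mod 677)
169 = 128 + 32 + 8 + 1 in binary powers of 2.
So 5^169 ≡ 87 · 256 · 673 · 5 ≡ 26 (mod 677).
Squaring chain: 26 → 676; reaches −1, so base 5 does not prove 677 composite.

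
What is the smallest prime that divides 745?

5

745 is odd.
Digit sum 16, not divisible by 3.
Ends in 5: divisible by 5.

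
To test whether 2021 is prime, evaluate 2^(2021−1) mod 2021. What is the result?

2^1 ≡ 2 (mod 2021)
2^2 ≡ 2^2 = 4 ≡ 4 (mod 2021)
2^4 ≡ 4^2 = 16 ≡ 16 (mod 2021)
2^8 ≡ 16^2 = 256 ≡ 256 (mod 2021)
2^16 ≡ 256^2 = 65536 ≡ 864 (mod 2021)
2^32 ≡ 864^2 = 746496 ≡ 747 (mod 2021)
2^64 ≡ 747^2 = 558009 ≡ 213 (mod 2021)
2^128 ≡ 213^2 = 45369 ≡ 907 (mod 2021)
2^256 ≡ 907^2 = 822649 ≡ 102 (mod 2021)
2^512 ≡ 102^2 = 10404 ≡ 299 (mod 2021)
2^1024 ≡ 299^2 = 89401 ≡ 477 (mod 2021)
2020 = 1024 + 512 + 256 + 128 + 64 + 32 + 4 in binary powers of 2.
So 2^2020 ≡ 477 · 299 · 102 · 907 · 213 · 747 · 16 ≡ 661 (mod 2021).
Since 661 ≠ 1, base 2 is a Fermat witness: 2021 is composite.

661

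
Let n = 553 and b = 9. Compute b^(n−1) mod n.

8

9^1 ≡ 9 (mod 553)
9^2 ≡ 9^2 = 81 ≡ 81 (mod 553)
9^4 ≡ 81^2 = 6561 ≡ 478 (mod 553)
9^8 ≡ 478^2 = 228484 ≡ 95 (mod 553)
9^16 ≡ 95^2 = 9025 ≡ 177 (mod 553)
9^32 ≡ 177^2 = 31329 ≡ 361 (mod 553)
9^64 ≡ 361^2 = 130321 ≡ 366 (mod 553)
9^128 ≡ 366^2 = 133956 ≡ 130 (mod 553)
9^256 ≡ 130^2 = 16900 ≡ 310 (mod 553)
9^512 ≡ 310^2 = 96100 ≡ 431 (mod 553)
552 = 512 + 32 + 8 in binary powers of 2.
So 9^552 ≡ 431 · 361 · 95 ≡ 8 (mod 553).
Since 8 ≠ 1, base 9 is a Fermat witness: 553 is composite.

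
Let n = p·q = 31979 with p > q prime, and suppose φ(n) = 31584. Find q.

113

φ(n) = (p−1)(q−1) = n − (p+q) + 1, so p + q = 31979 − 31584 + 1 = 396.
p and q are the roots of t² − 396t + 31979 = 0.
Discriminant: 396² − 4·31979 = 156816 − 127916 = 28900; √28900 = 170.
q = (396 − 170)/2 = 113, p = (396 + 170)/2 = 283.
Check: 113 · 283 = 31979.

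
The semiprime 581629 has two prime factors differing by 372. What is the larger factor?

971

Since p = q + 372, we have 581629 = q(q + 372), so q² + 372q − 581629 = 0.
Discriminant: 372² + 4·581629 = 138384 + 2326516 = 2464900; √2464900 = 1570.
q = (−372 + 1570)/2 = 599, and p = q + 372 = 971.
Check: 599 · 971 = 581629.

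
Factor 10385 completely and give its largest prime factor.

10385 = 5 · 2077
2077 = 31 · 67
67 is prime.
So 10385 = 5 · 31 · 67; the largest prime factor is 67.

67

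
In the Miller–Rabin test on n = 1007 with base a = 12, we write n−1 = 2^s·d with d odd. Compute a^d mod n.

1007 − 1 = 1006 = 2^1 · 503, so d = 503.
12^1 ≡ 12 (mod 1007)
12^2 ≡ 12^2 = 144 ≡ 144 (mod 1007)
12^4 ≡ 144^2 = 20736 ≡ 596 (mod 1007)
12^8 ≡ 596^2 = 355216 ≡ 752 (mod 1007)
12^16 ≡ 752^2 = 565504 ≡ 577 (mod 1007)
12^32 ≡ 577^2 = 332929 ≡ 619 (mod 1007)
12^64 ≡ 619^2 = 383161 ≡ 501 (mod 1007)
12^128 ≡ 501^2 = 251001 ≡ 258 (mod 1007)
12^256 ≡ 258^2 = 66564 ≡ 102 (mod 1007)
503 = 256 + 128 + 64 + 32 + 16 + 4 + 2 + 1 in binary powers of 2.
So 12^503 ≡ 102 · 258 · 501 · 619 · 577 · 596 · 144 · 12 ≡ 198 (mod 1007).
Squaring chain: 198; never reaches −1, so base 12 is a Miller–Rabin witness that 1007 is composite.

198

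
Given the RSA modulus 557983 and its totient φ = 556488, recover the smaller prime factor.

709

φ(n) = (p−1)(q−1) = n − (p+q) + 1, so p + q = 557983 − 556488 + 1 = 1496.
p and q are the roots of t² − 1496t + 557983 = 0.
Discriminant: 1496² − 4·557983 = 2238016 − 2231932 = 6084; √6084 = 78.
q = (1496 − 78)/2 = 709, p = (1496 + 78)/2 = 787.
Check: 709 · 787 = 557983.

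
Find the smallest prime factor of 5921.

31

5921 is odd.
Digit sum 17, not divisible by 3.
Ends in 1: not divisible by 5.
7: 5921 = 7·845 + 6
11: 5921 = 11·538 + 3
13: 5921 = 13·455 + 6
17: 5921 = 17·348 + 5
19: 5921 = 19·311 + 12
23: 5921 = 23·257 + 10
29: 5921 = 29·204 + 5
31: 5921 = 31·191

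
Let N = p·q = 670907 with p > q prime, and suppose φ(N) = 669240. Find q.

φ(n) = (p−1)(q−1) = n − (p+q) + 1, so p + q = 670907 − 669240 + 1 = 1668.
p and q are the roots of t² − 1668t + 670907 = 0.
Discriminant: 1668² − 4·670907 = 2782224 − 2683628 = 98596; √98596 = 314.
q = (1668 − 314)/2 = 677, p = (1668 + 314)/2 = 991.
Check: 677 · 991 = 670907.

677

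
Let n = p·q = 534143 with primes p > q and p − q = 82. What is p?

773

Since p = q + 82, we have 534143 = q(q + 82), so q² + 82q − 534143 = 0.
Discriminant: 82² + 4·534143 = 6724 + 2136572 = 2143296; √2143296 = 1464.
q = (−82 + 1464)/2 = 691, and p = q + 82 = 773.
Check: 691 · 773 = 534143.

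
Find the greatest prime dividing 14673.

14673 = 3 · 4891
4891 = 67 · 73
73 is prime.
So 14673 = 3 · 67 · 73; the largest prime factor is 73.

73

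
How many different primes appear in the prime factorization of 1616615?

6

1616615 = 5 · 323323
323323 = 7 · 46189
46189 = 11 · 4199
4199 = 13 · 323
323 = 17 · 19
1616615 = 5 · 7 · 11 · 13 · 17 · 19, which has 6 distinct prime factors.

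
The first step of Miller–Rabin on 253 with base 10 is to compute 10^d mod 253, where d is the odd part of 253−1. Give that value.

253 − 1 = 252 = 2^2 · 63, so d = 63.
10^1 ≡ 10 (mod 253)
10^2 ≡ 10^2 = 100 ≡ 100 (mod 253)
10^4 ≡ 100^2 = 10000 ≡ 133 (mod 253)
10^8 ≡ 133^2 = 17689 ≡ 232 (mod 253)
10^16 ≡ 232^2 = 53824 ≡ 188 (mod 253)
10^32 ≡ 188^2 = 35344 ≡ 177 (mod 253)
63 = 32 + 16 + 8 + 4 + 2 + 1 in binary powers of 2.
So 10^63 ≡ 177 · 188 · 232 · 133 · 100 · 10 ≡ 21 (mod 253).
Squaring chain: 21 → 188; never reaches −1, so base 10 is a Miller–Rabin witness that 253 is composite.

21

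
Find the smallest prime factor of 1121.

1121 is odd.
Digit sum 5, not divisible by 3.
Ends in 1: not divisible by 5.
7: 1121 = 7·160 + 1
11: 1121 = 11·101 + 10
13: 1121 = 13·86 + 3
17: 1121 = 17·65 + 16
19: 1121 = 19·59

19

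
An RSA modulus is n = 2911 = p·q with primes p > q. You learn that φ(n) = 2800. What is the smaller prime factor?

φ(n) = (p−1)(q−1) = n − (p+q) + 1, so p + q = 2911 − 2800 + 1 = 112.
p and q are the roots of t² − 112t + 2911 = 0.
Discriminant: 112² − 4·2911 = 12544 − 11644 = 900; √900 = 30.
q = (112 − 30)/2 = 41, p = (112 + 30)/2 = 71.
Check: 41 · 71 = 2911.

41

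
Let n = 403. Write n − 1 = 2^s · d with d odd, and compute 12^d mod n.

403 − 1 = 402 = 2^1 · 201, so d = 201.
12^1 ≡ 12 (mod 403)
12^2 ≡ 12^2 = 144 ≡ 144 (mod 403)
12^4 ≡ 144^2 = 20736 ≡ 183 (mod 403)
12^8 ≡ 183^2 = 33489 ≡ 40 (mod 403)
12^16 ≡ 40^2 = 1600 ≡ 391 (mod 403)
12^32 ≡ 391^2 = 152881 ≡ 144 (mod 403)
12^64 ≡ 144^2 = 20736 ≡ 183 (mod 403)
12^128 ≡ 183^2 = 33489 ≡ 40 (mod 403)
201 = 128 + 64 + 8 + 1 in binary powers of 2.
So 12^201 ≡ 40 · 183 · 40 · 12 ≡ 246 (mod 403).
Squaring chain: 246; never reaches −1, so base 12 is a Miller–Rabin witness that 403 is composite.

246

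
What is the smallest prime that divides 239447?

13

239447 is odd.
Digit sum 29, not divisible by 3.
Ends in 7: not divisible by 5.
7: 239447 = 7·34206 + 5
11: 239447 = 11·21767 + 10
13: 239447 = 13·18419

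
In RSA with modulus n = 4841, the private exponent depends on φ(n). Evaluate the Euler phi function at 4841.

Factor: 4841 = 47 · 103.
φ(4841) = (47−1) · (103−1) = 46 · 102 = 4692.

4692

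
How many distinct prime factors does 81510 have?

81510 = 2 · 40755
40755 = 3 · 13585
13585 = 5 · 2717
2717 = 11 · 247
247 = 13 · 19
81510 = 2 · 3 · 5 · 11 · 13 · 19, which has 6 distinct prime factors.

6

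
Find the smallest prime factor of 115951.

11

115951 is odd.
Digit sum 22, not divisible by 3.
Ends in 1: not divisible by 5.
7: 115951 = 7·16564 + 3
11: 115951 = 11·10541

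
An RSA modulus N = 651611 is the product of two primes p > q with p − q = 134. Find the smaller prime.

743

Since p = q + 134, we have 651611 = q(q + 134), so q² + 134q − 651611 = 0.
Discriminant: 134² + 4·651611 = 17956 + 2606444 = 2624400; √2624400 = 1620.
q = (−134 + 1620)/2 = 743, and p = q + 134 = 877.
Check: 743 · 877 = 651611.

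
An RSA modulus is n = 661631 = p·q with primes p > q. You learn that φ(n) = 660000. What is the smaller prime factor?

φ(n) = (p−1)(q−1) = n − (p+q) + 1, so p + q = 661631 − 660000 + 1 = 1632.
p and q are the roots of t² − 1632t + 661631 = 0.
Discriminant: 1632² − 4·661631 = 2663424 − 2646524 = 16900; √16900 = 130.
q = (1632 − 130)/2 = 751, p = (1632 + 130)/2 = 881.
Check: 751 · 881 = 661631.

751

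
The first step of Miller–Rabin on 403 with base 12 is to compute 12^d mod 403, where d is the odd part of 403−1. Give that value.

246

403 − 1 = 402 = 2^1 · 201, so d = 201.
12^1 ≡ 12 (mod 403)
12^2 ≡ 12^2 = 144 ≡ 144 (mod 403)
12^4 ≡ 144^2 = 20736 ≡ 183 (mod 403)
12^8 ≡ 183^2 = 33489 ≡ 40 (mod 403)
12^16 ≡ 40^2 = 1600 ≡ 391 (mod 403)
12^32 ≡ 391^2 = 152881 ≡ 144 (mod 403)
12^64 ≡ 144^2 = 20736 ≡ 183 (mod 403)
12^128 ≡ 183^2 = 33489 ≡ 40 (mod 403)
201 = 128 + 64 + 8 + 1 in binary powers of 2.
So 12^201 ≡ 40 · 183 · 40 · 12 ≡ 246 (mod 403).
Squaring chain: 246; never reaches −1, so base 12 is a Miller–Rabin witness that 403 is composite.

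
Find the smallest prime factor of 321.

3

321 is odd.
Digit sum 6, divisible by 3.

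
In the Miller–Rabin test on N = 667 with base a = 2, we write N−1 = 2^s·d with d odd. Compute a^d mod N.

330

667 − 1 = 666 = 2^1 · 333, so d = 333.
2^1 ≡ 2 (mod 667)
2^2 ≡ 2^2 = 4 ≡ 4 (mod 667)
2^4 ≡ 4^2 = 16 ≡ 16 (mod 667)
2^8 ≡ 16^2 = 256 ≡ 256 (mod 667)
2^16 ≡ 256^2 = 65536 ≡ 170 (mod 667)
2^32 ≡ 170^2 = 28900 ≡ 219 (mod 667)
2^64 ≡ 219^2 = 47961 ≡ 604 (mod 667)
2^128 ≡ 604^2 = 364816 ≡ 634 (mod 667)
2^256 ≡ 634^2 = 401956 ≡ 422 (mod 667)
333 = 256 + 64 + 8 + 4 + 1 in binary powers of 2.
So 2^333 ≡ 422 · 604 · 256 · 16 · 2 ≡ 330 (mod 667).
Squaring chain: 330; never reaches −1, so base 2 is a Miller–Rabin witness that 667 is composite.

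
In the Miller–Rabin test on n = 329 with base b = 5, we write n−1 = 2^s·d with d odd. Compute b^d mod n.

45

329 − 1 = 328 = 2^3 · 41, so d = 41.
5^1 ≡ 5 (mod 329)
5^2 ≡ 5^2 = 25 ≡ 25 (mod 329)
5^4 ≡ 25^2 = 625 ≡ 296 (mod 329)
5^8 ≡ 296^2 = 87616 ≡ 102 (mod 329)
5^16 ≡ 102^2 = 10404 ≡ 205 (mod 329)
5^32 ≡ 205^2 = 42025 ≡ 242 (mod 329)
41 = 32 + 8 + 1 in binary powers of 2.
So 5^41 ≡ 242 · 102 · 5 ≡ 45 (mod 329).
Squaring chain: 45 → 51 → 298; never reaches −1, so base 5 is a Miller–Rabin witness that 329 is composite.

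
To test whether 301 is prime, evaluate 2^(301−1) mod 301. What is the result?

2^1 ≡ 2 (mod 301)
2^2 ≡ 2^2 = 4 ≡ 4 (mod 301)
2^4 ≡ 4^2 = 16 ≡ 16 (mod 301)
2^8 ≡ 16^2 = 256 ≡ 256 (mod 301)
2^16 ≡ 256^2 = 65536 ≡ 219 (mod 301)
2^32 ≡ 219^2 = 47961 ≡ 102 (mod 301)
2^64 ≡ 102^2 = 10404 ≡ 170 (mod 301)
2^128 ≡ 170^2 = 28900 ≡ 4 (mod 301)
2^256 ≡ 4^2 = 16 ≡ 16 (mod 301)
300 = 256 + 32 + 8 + 4 in binary powers of 2.
So 2^300 ≡ 16 · 102 · 256 · 16 ≡ 64 (mod 301).
Since 64 ≠ 1, base 2 is a Fermat witness: 301 is composite.

64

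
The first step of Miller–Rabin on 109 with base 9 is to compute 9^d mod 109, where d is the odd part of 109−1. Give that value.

1

109 − 1 = 108 = 2^2 · 27, so d = 27.
9^1 ≡ 9 (mod 109)
9^2 ≡ 9^2 = 81 ≡ 81 (mod 109)
9^4 ≡ 81^2 = 6561 ≡ 21 (mod 109)
9^8 ≡ 21^2 = 441 ≡ 5 (mod 109)
9^16 ≡ 5^2 = 25 ≡ 25 (mod 109)
27 = 16 + 8 + 2 + 1 in binary powers of 2.
So 9^27 ≡ 25 · 5 · 81 · 9 ≡ 1 (mod 109).
Since 9^d ≡ 1 (mod 109), base 9 does not prove 109 composite.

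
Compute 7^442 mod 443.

7^1 ≡ 7 (mod 443)
7^2 ≡ 7^2 = 49 ≡ 49 (mod 443)
7^4 ≡ 49^2 = 2401 ≡ 186 (mod 443)
7^8 ≡ 186^2 = 34596 ≡ 42 (mod 443)
7^16 ≡ 42^2 = 1764 ≡ 435 (mod 443)
7^32 ≡ 435^2 = 189225 ≡ 64 (mod 443)
7^64 ≡ 64^2 = 4096 ≡ 109 (mod 443)
7^128 ≡ 109^2 = 11881 ≡ 363 (mod 443)
7^256 ≡ 363^2 = 131769 ≡ 198 (mod 443)
442 = 256 + 128 + 32 + 16 + 8 + 2 in binary powers of 2.
So 7^442 ≡ 198 · 363 · 64 · 435 · 42 · 49 ≡ 1 (mod 443).
Since the result is 1, base 7 gives no evidence that 443 is composite.

1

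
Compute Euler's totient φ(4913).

Factor: 4913 = 17^3.
φ(4913) = 17^2·(17−1) = 4624.

4624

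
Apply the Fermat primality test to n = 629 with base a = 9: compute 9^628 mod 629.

9^1 ≡ 9 (mod 629)
9^2 ≡ 9^2 = 81 ≡ 81 (mod 629)
9^4 ≡ 81^2 = 6561 ≡ 271 (mod 629)
9^8 ≡ 271^2 = 73441 ≡ 477 (mod 629)
9^16 ≡ 477^2 = 227529 ≡ 460 (mod 629)
9^32 ≡ 460^2 = 211600 ≡ 256 (mod 629)
9^64 ≡ 256^2 = 65536 ≡ 120 (mod 629)
9^128 ≡ 120^2 = 14400 ≡ 562 (mod 629)
9^256 ≡ 562^2 = 315844 ≡ 86 (mod 629)
9^512 ≡ 86^2 = 7396 ≡ 477 (mod 629)
628 = 512 + 64 + 32 + 16 + 4 in binary powers of 2.
So 9^628 ≡ 477 · 120 · 256 · 460 · 271 ≡ 16 (mod 629).
Since 16 ≠ 1, base 9 is a Fermat witness: 629 is composite.

16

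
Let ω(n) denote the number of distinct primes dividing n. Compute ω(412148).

5

412148 = 2^2 · 103037
103037 = 11 · 9367
9367 = 17 · 551
551 = 19 · 29
412148 = 2^2 · 11 · 17 · 19 · 29, which has 5 distinct prime factors.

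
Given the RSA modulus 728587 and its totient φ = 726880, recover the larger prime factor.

φ(n) = (p−1)(q−1) = n − (p+q) + 1, so p + q = 728587 − 726880 + 1 = 1708.
p and q are the roots of t² − 1708t + 728587 = 0.
Discriminant: 1708² − 4·728587 = 2917264 − 2914348 = 2916; √2916 = 54.
q = (1708 − 54)/2 = 827, p = (1708 + 54)/2 = 881.
Check: 827 · 881 = 728587.

881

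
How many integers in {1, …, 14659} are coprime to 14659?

Factor: 14659 = 107 · 137.
φ(14659) = (107−1) · (137−1) = 106 · 136 = 14416.

14416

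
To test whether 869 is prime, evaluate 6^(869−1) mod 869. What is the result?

6^1 ≡ 6 (mod 869)
6^2 ≡ 6^2 = 36 ≡ 36 (mod 869)
6^4 ≡ 36^2 = 1296 ≡ 427 (mod 869)
6^8 ≡ 427^2 = 182329 ≡ 708 (mod 869)
6^16 ≡ 708^2 = 501264 ≡ 720 (mod 869)
6^32 ≡ 720^2 = 518400 ≡ 476 (mod 869)
6^64 ≡ 476^2 = 226576 ≡ 636 (mod 869)
6^128 ≡ 636^2 = 404496 ≡ 411 (mod 869)
6^256 ≡ 411^2 = 168921 ≡ 335 (mod 869)
6^512 ≡ 335^2 = 112225 ≡ 124 (mod 869)
868 = 512 + 256 + 64 + 32 + 4 in binary powers of 2.
So 6^868 ≡ 124 · 335 · 636 · 476 · 427 ≡ 840 (mod 869).
Since 840 ≠ 1, base 6 is a Fermat witness: 869 is composite.

840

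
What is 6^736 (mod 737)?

16

6^1 ≡ 6 (mod 737)
6^2 ≡ 6^2 = 36 ≡ 36 (mod 737)
6^4 ≡ 36^2 = 1296 ≡ 559 (mod 737)
6^8 ≡ 559^2 = 312481 ≡ 730 (mod 737)
6^16 ≡ 730^2 = 532900 ≡ 49 (mod 737)
6^32 ≡ 49^2 = 2401 ≡ 190 (mod 737)
6^64 ≡ 190^2 = 36100 ≡ 724 (mod 737)
6^128 ≡ 724^2 = 524176 ≡ 169 (mod 737)
6^256 ≡ 169^2 = 28561 ≡ 555 (mod 737)
6^512 ≡ 555^2 = 308025 ≡ 696 (mod 737)
736 = 512 + 128 + 64 + 32 in binary powers of 2.
So 6^736 ≡ 696 · 169 · 724 · 190 ≡ 16 (mod 737).
Since 16 ≠ 1, base 6 is a Fermat witness: 737 is composite.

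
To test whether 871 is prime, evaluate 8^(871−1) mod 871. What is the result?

662

8^1 ≡ 8 (mod 871)
8^2 ≡ 8^2 = 64 ≡ 64 (mod 871)
8^4 ≡ 64^2 = 4096 ≡ 612 (mod 871)
8^8 ≡ 612^2 = 374544 ≡ 14 (mod 871)
8^16 ≡ 14^2 = 196 ≡ 196 (mod 871)
8^32 ≡ 196^2 = 38416 ≡ 92 (mod 871)
8^64 ≡ 92^2 = 8464 ≡ 625 (mod 871)
8^128 ≡ 625^2 = 390625 ≡ 417 (mod 871)
8^256 ≡ 417^2 = 173889 ≡ 560 (mod 871)
8^512 ≡ 560^2 = 313600 ≡ 40 (mod 871)
870 = 512 + 256 + 64 + 32 + 4 + 2 in binary powers of 2.
So 8^870 ≡ 40 · 560 · 625 · 92 · 612 · 64 ≡ 662 (mod 871).
Since 662 ≠ 1, base 8 is a Fermat witness: 871 is composite.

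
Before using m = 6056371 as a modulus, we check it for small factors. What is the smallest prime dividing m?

71

6056371 is odd.
Digit sum 28, not divisible by 3.
Ends in 1: not divisible by 5.
7: 6056371 = 7·865195 + 6
11: 6056371 = 11·550579 + 2
13: 6056371 = 13·465874 + 9
17: 6056371 = 17·356257 + 2
19: 6056371 = 19·318756 + 7
23: 6056371 = 23·263320 + 11
29: 6056371 = 29·208840 + 11
31: 6056371 = 31·195366 + 25
37: 6056371 = 37·163685 + 26
41: 6056371 = 41·147716 + 15
43: 6056371 = 43·140845 + 36
47: 6056371 = 47·128858 + 45
53: 6056371 = 53·114271 + 8
59: 6056371 = 59·102650 + 21
61: 6056371 = 61·99284 + 47
67: 6056371 = 67·90393 + 40
71: 6056371 = 71·85301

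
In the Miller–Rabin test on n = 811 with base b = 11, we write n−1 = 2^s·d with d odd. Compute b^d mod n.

1

811 − 1 = 810 = 2^1 · 405, so d = 405.
11^1 ≡ 11 (mod 811)
11^2 ≡ 11^2 = 121 ≡ 121 (mod 811)
11^4 ≡ 121^2 = 14641 ≡ 43 (mod 811)
11^8 ≡ 43^2 = 1849 ≡ 227 (mod 811)
11^16 ≡ 227^2 = 51529 ≡ 436 (mod 811)
11^32 ≡ 436^2 = 190096 ≡ 322 (mod 811)
11^64 ≡ 322^2 = 103684 ≡ 687 (mod 811)
11^128 ≡ 687^2 = 471969 ≡ 778 (mod 811)
11^256 ≡ 778^2 = 605284 ≡ 278 (mod 811)
405 = 256 + 128 + 16 + 4 + 1 in binary powers of 2.
So 11^405 ≡ 278 · 778 · 436 · 43 · 11 ≡ 1 (mod 811).
Since 11^d ≡ 1 (mod 811), base 11 does not prove 811 composite.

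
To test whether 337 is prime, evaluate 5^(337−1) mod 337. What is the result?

1

5^1 ≡ 5 (mod 337)
5^2 ≡ 5^2 = 25 ≡ 25 (mod 337)
5^4 ≡ 25^2 = 625 ≡ 288 (mod 337)
5^8 ≡ 288^2 = 82944 ≡ 42 (mod 337)
5^16 ≡ 42^2 = 1764 ≡ 79 (mod 337)
5^32 ≡ 79^2 = 6241 ≡ 175 (mod 337)
5^64 ≡ 175^2 = 30625 ≡ 295 (mod 337)
5^128 ≡ 295^2 = 87025 ≡ 79 (mod 337)
5^256 ≡ 79^2 = 6241 ≡ 175 (mod 337)
336 = 256 + 64 + 16 in binary powers of 2.
So 5^336 ≡ 175 · 295 · 79 ≡ 1 (mod 337).
Since the result is 1, base 5 gives no evidence that 337 is composite.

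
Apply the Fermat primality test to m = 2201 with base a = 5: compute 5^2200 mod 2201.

5^1 ≡ 5 (mod 2201)
5^2 ≡ 5^2 = 25 ≡ 25 (mod 2201)
5^4 ≡ 25^2 = 625 ≡ 625 (mod 2201)
5^8 ≡ 625^2 = 390625 ≡ 1048 (mod 2201)
5^16 ≡ 1048^2 = 1098304 ≡ 5 (mod 2201)
5^32 ≡ 5^2 = 25 ≡ 25 (mod 2201)
5^64 ≡ 25^2 = 625 ≡ 625 (mod 2201)
5^128 ≡ 625^2 = 390625 ≡ 1048 (mod 2201)
5^256 ≡ 1048^2 = 1098304 ≡ 5 (mod 2201)
5^512 ≡ 5^2 = 25 ≡ 25 (mod 2201)
5^1024 ≡ 25^2 = 625 ≡ 625 (mod 2201)
5^2048 ≡ 625^2 = 390625 ≡ 1048 (mod 2201)
2200 = 2048 + 128 + 16 + 8 in binary powers of 2.
So 5^2200 ≡ 1048 · 1048 · 5 · 1048 ≡ 1989 (mod 2201).
Since 1989 ≠ 1, base 5 is a Fermat witness: 2201 is composite.

1989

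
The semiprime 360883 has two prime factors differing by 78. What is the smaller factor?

Since p = q + 78, we have 360883 = q(q + 78), so q² + 78q − 360883 = 0.
Discriminant: 78² + 4·360883 = 6084 + 1443532 = 1449616; √1449616 = 1204.
q = (−78 + 1204)/2 = 563, and p = q + 78 = 641.
Check: 563 · 641 = 360883.

563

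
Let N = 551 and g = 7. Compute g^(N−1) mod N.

7^1 ≡ 7 (mod 551)
7^2 ≡ 7^2 = 49 ≡ 49 (mod 551)
7^4 ≡ 49^2 = 2401 ≡ 197 (mod 551)
7^8 ≡ 197^2 = 38809 ≡ 239 (mod 551)
7^16 ≡ 239^2 = 57121 ≡ 368 (mod 551)
7^32 ≡ 368^2 = 135424 ≡ 429 (mod 551)
7^64 ≡ 429^2 = 184041 ≡ 7 (mod 551)
7^128 ≡ 7^2 = 49 ≡ 49 (mod 551)
7^256 ≡ 49^2 = 2401 ≡ 197 (mod 551)
7^512 ≡ 197^2 = 38809 ≡ 239 (mod 551)
550 = 512 + 32 + 4 + 2 in binary powers of 2.
So 7^550 ≡ 239 · 429 · 197 · 49 ≡ 197 (mod 551).
Since 197 ≠ 1, base 7 is a Fermat witness: 551 is composite.

197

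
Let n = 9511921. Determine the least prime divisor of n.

59

9511921 is odd.
Digit sum 28, not divisible by 3.
Ends in 1: not divisible by 5.
7: 9511921 = 7·1358845 + 6
11: 9511921 = 11·864720 + 1
13: 9511921 = 13·731686 + 3
17: 9511921 = 17·559524 + 13
19: 9511921 = 19·500627 + 8
23: 9511921 = 23·413561 + 18
29: 9511921 = 29·327997 + 8
31: 9511921 = 31·306836 + 5
37: 9511921 = 37·257078 + 35
41: 9511921 = 41·231998 + 3
43: 9511921 = 43·221207 + 20
47: 9511921 = 47·202381 + 14
53: 9511921 = 53·179470 + 11
59: 9511921 = 59·161219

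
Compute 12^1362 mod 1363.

12^1 ≡ 12 (mod 1363)
12^2 ≡ 12^2 = 144 ≡ 144 (mod 1363)
12^4 ≡ 144^2 = 20736 ≡ 291 (mod 1363)
12^8 ≡ 291^2 = 84681 ≡ 175 (mod 1363)
12^16 ≡ 175^2 = 30625 ≡ 639 (mod 1363)
12^32 ≡ 639^2 = 408321 ≡ 784 (mod 1363)
12^64 ≡ 784^2 = 614656 ≡ 1306 (mod 1363)
12^128 ≡ 1306^2 = 1705636 ≡ 523 (mod 1363)
12^256 ≡ 523^2 = 273529 ≡ 929 (mod 1363)
12^512 ≡ 929^2 = 863041 ≡ 262 (mod 1363)
12^1024 ≡ 262^2 = 68644 ≡ 494 (mod 1363)
1362 = 1024 + 256 + 64 + 16 + 2 in binary powers of 2.
So 12^1362 ≡ 494 · 929 · 1306 · 639 · 144 ≡ 202 (mod 1363).
Since 202 ≠ 1, base 12 is a Fermat witness: 1363 is composite.

202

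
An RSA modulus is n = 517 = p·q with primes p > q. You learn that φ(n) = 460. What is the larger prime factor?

47

φ(n) = (p−1)(q−1) = n − (p+q) + 1, so p + q = 517 − 460 + 1 = 58.
p and q are the roots of t² − 58t + 517 = 0.
Discriminant: 58² − 4·517 = 3364 − 2068 = 1296; √1296 = 36.
q = (58 − 36)/2 = 11, p = (58 + 36)/2 = 47.
Check: 11 · 47 = 517.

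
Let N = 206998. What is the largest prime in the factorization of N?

206998 = 2 · 103499
103499 = 11 · 9409
9409 = 97 · 97
97 = 97 · 1
So 206998 = 2 · 11 · 97^2; the largest prime factor is 97.

97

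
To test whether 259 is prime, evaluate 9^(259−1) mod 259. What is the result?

9^1 ≡ 9 (mod 259)
9^2 ≡ 9^2 = 81 ≡ 81 (mod 259)
9^4 ≡ 81^2 = 6561 ≡ 86 (mod 259)
9^8 ≡ 86^2 = 7396 ≡ 144 (mod 259)
9^16 ≡ 144^2 = 20736 ≡ 16 (mod 259)
9^32 ≡ 16^2 = 256 ≡ 256 (mod 259)
9^64 ≡ 256^2 = 65536 ≡ 9 (mod 259)
9^128 ≡ 9^2 = 81 ≡ 81 (mod 259)
9^256 ≡ 81^2 = 6561 ≡ 86 (mod 259)
258 = 256 + 2 in binary powers of 2.
So 9^258 ≡ 86 · 81 ≡ 232 (mod 259).
Since 232 ≠ 1, base 9 is a Fermat witness: 259 is composite.

232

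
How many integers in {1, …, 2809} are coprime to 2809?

2756

Factor: 2809 = 53^2.
φ(2809) = 53^1·(53−1) = 2756.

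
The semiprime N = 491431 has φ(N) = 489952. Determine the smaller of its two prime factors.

503

φ(n) = (p−1)(q−1) = n − (p+q) + 1, so p + q = 491431 − 489952 + 1 = 1480.
p and q are the roots of t² − 1480t + 491431 = 0.
Discriminant: 1480² − 4·491431 = 2190400 − 1965724 = 224676; √224676 = 474.
q = (1480 − 474)/2 = 503, p = (1480 + 474)/2 = 977.
Check: 503 · 977 = 491431.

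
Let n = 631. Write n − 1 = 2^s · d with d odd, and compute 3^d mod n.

631 − 1 = 630 = 2^1 · 315, so d = 315.
3^1 ≡ 3 (mod 631)
3^2 ≡ 3^2 = 9 ≡ 9 (mod 631)
3^4 ≡ 9^2 = 81 ≡ 81 (mod 631)
3^8 ≡ 81^2 = 6561 ≡ 251 (mod 631)
3^16 ≡ 251^2 = 63001 ≡ 532 (mod 631)
3^32 ≡ 532^2 = 283024 ≡ 336 (mod 631)
3^64 ≡ 336^2 = 112896 ≡ 578 (mod 631)
3^128 ≡ 578^2 = 334084 ≡ 285 (mod 631)
3^256 ≡ 285^2 = 81225 ≡ 457 (mod 631)
315 = 256 + 32 + 16 + 8 + 2 + 1 in binary powers of 2.
So 3^315 ≡ 457 · 336 · 532 · 251 · 9 · 3 ≡ 630 (mod 631).
Since 3^d ≡ 630 (mod 631), base 3 does not prove 631 composite.

630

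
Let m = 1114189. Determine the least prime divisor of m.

23

1114189 is odd.
Digit sum 25, not divisible by 3.
Ends in 9: not divisible by 5.
7: 1114189 = 7·159169 + 6
11: 1114189 = 11·101289 + 10
13: 1114189 = 13·85706 + 11
17: 1114189 = 17·65540 + 9
19: 1114189 = 19·58641 + 10
23: 1114189 = 23·48443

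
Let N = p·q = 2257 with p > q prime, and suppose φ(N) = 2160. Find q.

φ(n) = (p−1)(q−1) = n − (p+q) + 1, so p + q = 2257 − 2160 + 1 = 98.
p and q are the roots of t² − 98t + 2257 = 0.
Discriminant: 98² − 4·2257 = 9604 − 9028 = 576; √576 = 24.
q = (98 − 24)/2 = 37, p = (98 + 24)/2 = 61.
Check: 37 · 61 = 2257.

37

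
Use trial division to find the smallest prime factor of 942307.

942307 is odd.
Digit sum 25, not divisible by 3.
Ends in 7: not divisible by 5.
7: 942307 = 7·134615 + 2
11: 942307 = 11·85664 + 3
13: 942307 = 13·72485 + 2
17: 942307 = 17·55429 + 14
19: 942307 = 19·49595 + 2
23: 942307 = 23·40969 + 20
29: 942307 = 29·32493 + 10
31: 942307 = 31·30397

31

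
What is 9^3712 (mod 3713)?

3390

9^1 ≡ 9 (mod 3713)
9^2 ≡ 9^2 = 81 ≡ 81 (mod 3713)
9^4 ≡ 81^2 = 6561 ≡ 2848 (mod 3713)
9^8 ≡ 2848^2 = 8111104 ≡ 1912 (mod 3713)
9^16 ≡ 1912^2 = 3655744 ≡ 2152 (mod 3713)
9^32 ≡ 2152^2 = 4631104 ≡ 993 (mod 3713)
9^64 ≡ 993^2 = 986049 ≡ 2104 (mod 3713)
9^128 ≡ 2104^2 = 4426816 ≡ 920 (mod 3713)
9^256 ≡ 920^2 = 846400 ≡ 3549 (mod 3713)
9^512 ≡ 3549^2 = 12595401 ≡ 905 (mod 3713)
9^1024 ≡ 905^2 = 819025 ≡ 2165 (mod 3713)
9^2048 ≡ 2165^2 = 4687225 ≡ 1419 (mod 3713)
3712 = 2048 + 1024 + 512 + 128 in binary powers of 2.
So 9^3712 ≡ 1419 · 2165 · 905 · 920 ≡ 3390 (mod 3713).
Since 3390 ≠ 1, base 9 is a Fermat witness: 3713 is composite.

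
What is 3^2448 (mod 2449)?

283

3^1 ≡ 3 (mod 2449)
3^2 ≡ 3^2 = 9 ≡ 9 (mod 2449)
3^4 ≡ 9^2 = 81 ≡ 81 (mod 2449)
3^8 ≡ 81^2 = 6561 ≡ 1663 (mod 2449)
3^16 ≡ 1663^2 = 2765569 ≡ 648 (mod 2449)
3^32 ≡ 648^2 = 419904 ≡ 1125 (mod 2449)
3^64 ≡ 1125^2 = 1265625 ≡ 1941 (mod 2449)
3^128 ≡ 1941^2 = 3767481 ≡ 919 (mod 2449)
3^256 ≡ 919^2 = 844561 ≡ 2105 (mod 2449)
3^512 ≡ 2105^2 = 4431025 ≡ 784 (mod 2449)
3^1024 ≡ 784^2 = 614656 ≡ 2406 (mod 2449)
3^2048 ≡ 2406^2 = 5788836 ≡ 1849 (mod 2449)
2448 = 2048 + 256 + 128 + 16 in binary powers of 2.
So 3^2448 ≡ 1849 · 2105 · 919 · 648 ≡ 283 (mod 2449).
Since 283 ≠ 1, base 3 is a Fermat witness: 2449 is composite.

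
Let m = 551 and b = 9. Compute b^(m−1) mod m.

9^1 ≡ 9 (mod 551)
9^2 ≡ 9^2 = 81 ≡ 81 (mod 551)
9^4 ≡ 81^2 = 6561 ≡ 500 (mod 551)
9^8 ≡ 500^2 = 250000 ≡ 397 (mod 551)
9^16 ≡ 397^2 = 157609 ≡ 23 (mod 551)
9^32 ≡ 23^2 = 529 ≡ 529 (mod 551)
9^64 ≡ 529^2 = 279841 ≡ 484 (mod 551)
9^128 ≡ 484^2 = 234256 ≡ 81 (mod 551)
9^256 ≡ 81^2 = 6561 ≡ 500 (mod 551)
9^512 ≡ 500^2 = 250000 ≡ 397 (mod 551)
550 = 512 + 32 + 4 + 2 in binary powers of 2.
So 9^550 ≡ 397 · 529 · 500 · 81 ≡ 123 (mod 551).
Since 123 ≠ 1, base 9 is a Fermat witness: 551 is composite.

123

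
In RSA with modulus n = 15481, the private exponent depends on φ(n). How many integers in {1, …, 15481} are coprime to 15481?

15232

Factor: 15481 = 113 · 137.
φ(15481) = (113−1) · (137−1) = 112 · 136 = 15232.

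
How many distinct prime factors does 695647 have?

3

695647 = 19^2 · 1927
1927 = 41 · 47
695647 = 19^2 · 41 · 47, which has 3 distinct prime factors.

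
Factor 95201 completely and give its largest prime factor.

95201 = 31 · 3071
3071 = 37 · 83
83 is prime.
So 95201 = 31 · 37 · 83; the largest prime factor is 83.

83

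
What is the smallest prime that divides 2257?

2257 is odd.
Digit sum 16, not divisible by 3.
Ends in 7: not divisible by 5.
7: 2257 = 7·322 + 3
11: 2257 = 11·205 + 2
13: 2257 = 13·173 + 8
17: 2257 = 17·132 + 13
19: 2257 = 19·118 + 15
23: 2257 = 23·98 + 3
29: 2257 = 29·77 + 24
31: 2257 = 31·72 + 25
37: 2257 = 37·61

37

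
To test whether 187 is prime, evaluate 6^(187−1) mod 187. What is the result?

49

6^1 ≡ 6 (mod 187)
6^2 ≡ 6^2 = 36 ≡ 36 (mod 187)
6^4 ≡ 36^2 = 1296 ≡ 174 (mod 187)
6^8 ≡ 174^2 = 30276 ≡ 169 (mod 187)
6^16 ≡ 169^2 = 28561 ≡ 137 (mod 187)
6^32 ≡ 137^2 = 18769 ≡ 69 (mod 187)
6^64 ≡ 69^2 = 4761 ≡ 86 (mod 187)
6^128 ≡ 86^2 = 7396 ≡ 103 (mod 187)
186 = 128 + 32 + 16 + 8 + 2 in binary powers of 2.
So 6^186 ≡ 103 · 69 · 137 · 169 · 36 ≡ 49 (mod 187).
Since 49 ≠ 1, base 6 is a Fermat witness: 187 is composite.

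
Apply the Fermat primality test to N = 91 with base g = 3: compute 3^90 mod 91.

1

3^1 ≡ 3 (mod 91)
3^2 ≡ 3^2 = 9 ≡ 9 (mod 91)
3^4 ≡ 9^2 = 81 ≡ 81 (mod 91)
3^8 ≡ 81^2 = 6561 ≡ 9 (mod 91)
3^16 ≡ 9^2 = 81 ≡ 81 (mod 91)
3^32 ≡ 81^2 = 6561 ≡ 9 (mod 91)
3^64 ≡ 9^2 = 81 ≡ 81 (mod 91)
90 = 64 + 16 + 8 + 2 in binary powers of 2.
So 3^90 ≡ 81 · 81 · 9 · 9 ≡ 1 (mod 91).
Since the result is 1, base 3 gives no evidence that 91 is composite.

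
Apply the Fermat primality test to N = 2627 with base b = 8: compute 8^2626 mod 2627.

2564

8^1 ≡ 8 (mod 2627)
8^2 ≡ 8^2 = 64 ≡ 64 (mod 2627)
8^4 ≡ 64^2 = 4096 ≡ 1469 (mod 2627)
8^8 ≡ 1469^2 = 2157961 ≡ 1194 (mod 2627)
8^16 ≡ 1194^2 = 1425636 ≡ 1802 (mod 2627)
8^32 ≡ 1802^2 = 3247204 ≡ 232 (mod 2627)
8^64 ≡ 232^2 = 53824 ≡ 1284 (mod 2627)
8^128 ≡ 1284^2 = 1648656 ≡ 1527 (mod 2627)
8^256 ≡ 1527^2 = 2331729 ≡ 1580 (mod 2627)
8^512 ≡ 1580^2 = 2496400 ≡ 750 (mod 2627)
8^1024 ≡ 750^2 = 562500 ≡ 322 (mod 2627)
8^2048 ≡ 322^2 = 103684 ≡ 1231 (mod 2627)
2626 = 2048 + 512 + 64 + 2 in binary powers of 2.
So 8^2626 ≡ 1231 · 750 · 1284 · 64 ≡ 2564 (mod 2627).
Since 2564 ≠ 1, base 8 is a Fermat witness: 2627 is composite.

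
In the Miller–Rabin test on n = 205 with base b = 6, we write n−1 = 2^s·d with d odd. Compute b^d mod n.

151

205 − 1 = 204 = 2^2 · 51, so d = 51.
6^1 ≡ 6 (mod 205)
6^2 ≡ 6^2 = 36 ≡ 36 (mod 205)
6^4 ≡ 36^2 = 1296 ≡ 66 (mod 205)
6^8 ≡ 66^2 = 4356 ≡ 51 (mod 205)
6^16 ≡ 51^2 = 2601 ≡ 141 (mod 205)
6^32 ≡ 141^2 = 19881 ≡ 201 (mod 205)
51 = 32 + 16 + 2 + 1 in binary powers of 2.
So 6^51 ≡ 201 · 141 · 36 · 6 ≡ 151 (mod 205).
Squaring chain: 151 → 46; never reaches −1, so base 6 is a Miller–Rabin witness that 205 is composite.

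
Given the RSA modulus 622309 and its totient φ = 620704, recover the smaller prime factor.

653

φ(n) = (p−1)(q−1) = n − (p+q) + 1, so p + q = 622309 − 620704 + 1 = 1606.
p and q are the roots of t² − 1606t + 622309 = 0.
Discriminant: 1606² − 4·622309 = 2579236 − 2489236 = 90000; √90000 = 300.
q = (1606 − 300)/2 = 653, p = (1606 + 300)/2 = 953.
Check: 653 · 953 = 622309.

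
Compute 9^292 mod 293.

1

9^1 ≡ 9 (mod 293)
9^2 ≡ 9^2 = 81 ≡ 81 (mod 293)
9^4 ≡ 81^2 = 6561 ≡ 115 (mod 293)
9^8 ≡ 115^2 = 13225 ≡ 40 (mod 293)
9^16 ≡ 40^2 = 1600 ≡ 135 (mod 293)
9^32 ≡ 135^2 = 18225 ≡ 59 (mod 293)
9^64 ≡ 59^2 = 3481 ≡ 258 (mod 293)
9^128 ≡ 258^2 = 66564 ≡ 53 (mod 293)
9^256 ≡ 53^2 = 2809 ≡ 172 (mod 293)
292 = 256 + 32 + 4 in binary powers of 2.
So 9^292 ≡ 172 · 59 · 115 ≡ 1 (mod 293).
Since the result is 1, base 9 gives no evidence that 293 is composite.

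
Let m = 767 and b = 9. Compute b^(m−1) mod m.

607

9^1 ≡ 9 (mod 767)
9^2 ≡ 9^2 = 81 ≡ 81 (mod 767)
9^4 ≡ 81^2 = 6561 ≡ 425 (mod 767)
9^8 ≡ 425^2 = 180625 ≡ 380 (mod 767)
9^16 ≡ 380^2 = 144400 ≡ 204 (mod 767)
9^32 ≡ 204^2 = 41616 ≡ 198 (mod 767)
9^64 ≡ 198^2 = 39204 ≡ 87 (mod 767)
9^128 ≡ 87^2 = 7569 ≡ 666 (mod 767)
9^256 ≡ 666^2 = 443556 ≡ 230 (mod 767)
9^512 ≡ 230^2 = 52900 ≡ 744 (mod 767)
766 = 512 + 128 + 64 + 32 + 16 + 8 + 4 + 2 in binary powers of 2.
So 9^766 ≡ 744 · 666 · 87 · 198 · 204 · 380 · 425 · 81 ≡ 607 (mod 767).
Since 607 ≠ 1, base 9 is a Fermat witness: 767 is composite.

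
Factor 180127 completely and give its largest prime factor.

180127 = 43 · 4189
4189 = 59 · 71
71 is prime.
So 180127 = 43 · 59 · 71; the largest prime factor is 71.

71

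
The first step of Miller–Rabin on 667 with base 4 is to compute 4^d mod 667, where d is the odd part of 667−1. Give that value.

667 − 1 = 666 = 2^1 · 333, so d = 333.
4^1 ≡ 4 (mod 667)
4^2 ≡ 4^2 = 16 ≡ 16 (mod 667)
4^4 ≡ 16^2 = 256 ≡ 256 (mod 667)
4^8 ≡ 256^2 = 65536 ≡ 170 (mod 667)
4^16 ≡ 170^2 = 28900 ≡ 219 (mod 667)
4^32 ≡ 219^2 = 47961 ≡ 604 (mod 667)
4^64 ≡ 604^2 = 364816 ≡ 634 (mod 667)
4^128 ≡ 634^2 = 401956 ≡ 422 (mod 667)
4^256 ≡ 422^2 = 178084 ≡ 662 (mod 667)
333 = 256 + 64 + 8 + 4 + 1 in binary powers of 2.
So 4^333 ≡ 662 · 634 · 170 · 256 · 4 ≡ 179 (mod 667).
Squaring chain: 179; never reaches −1, so base 4 is a Miller–Rabin witness that 667 is composite.

179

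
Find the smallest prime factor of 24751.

24751 is odd.
Digit sum 19, not divisible by 3.
Ends in 1: not divisible by 5.
7: 24751 = 7·3535 + 6
11: 24751 = 11·2250 + 1
13: 24751 = 13·1903 + 12
17: 24751 = 17·1455 + 16
19: 24751 = 19·1302 + 13
23: 24751 = 23·1076 + 3
29: 24751 = 29·853 + 14
31: 24751 = 31·798 + 13
37: 24751 = 37·668 + 35
41: 24751 = 41·603 + 28
43: 24751 = 43·575 + 26
47: 24751 = 47·526 + 29
53: 24751 = 53·467

53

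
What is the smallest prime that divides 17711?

17711 is odd.
Digit sum 17, not divisible by 3.
Ends in 1: not divisible by 5.
7: 17711 = 7·2530 + 1
11: 17711 = 11·1610 + 1
13: 17711 = 13·1362 + 5
17: 17711 = 17·1041 + 14
19: 17711 = 19·932 + 3
23: 17711 = 23·770 + 1
29: 17711 = 29·610 + 21
31: 17711 = 31·571 + 10
37: 17711 = 37·478 + 25
41: 17711 = 41·431 + 40
43: 17711 = 43·411 + 38
47: 17711 = 47·376 + 39
53: 17711 = 53·334 + 9
59: 17711 = 59·300 + 11
61: 17711 = 61·290 + 21
67: 17711 = 67·264 + 23
71: 17711 = 71·249 + 32
73: 17711 = 73·242 + 45
79: 17711 = 79·224 + 15
83: 17711 = 83·213 + 32
89: 17711 = 89·199

89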